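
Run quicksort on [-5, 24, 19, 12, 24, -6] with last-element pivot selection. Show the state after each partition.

Partition 1: pivot=-6 at index 0 -> [-6, 24, 19, 12, 24, -5]
Partition 2: pivot=-5 at index 1 -> [-6, -5, 19, 12, 24, 24]
Partition 3: pivot=24 at index 5 -> [-6, -5, 19, 12, 24, 24]
Partition 4: pivot=24 at index 4 -> [-6, -5, 19, 12, 24, 24]
Partition 5: pivot=12 at index 2 -> [-6, -5, 12, 19, 24, 24]


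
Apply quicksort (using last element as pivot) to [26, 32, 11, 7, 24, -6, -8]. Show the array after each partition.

Partition 1: pivot=-8 at index 0 -> [-8, 32, 11, 7, 24, -6, 26]
Partition 2: pivot=26 at index 5 -> [-8, 11, 7, 24, -6, 26, 32]
Partition 3: pivot=-6 at index 1 -> [-8, -6, 7, 24, 11, 26, 32]
Partition 4: pivot=11 at index 3 -> [-8, -6, 7, 11, 24, 26, 32]


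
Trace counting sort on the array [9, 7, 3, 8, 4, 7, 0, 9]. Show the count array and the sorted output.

Count array: [1, 0, 0, 1, 1, 0, 0, 2, 1, 2]
(count[i] = number of elements equal to i)
Cumulative count: [1, 1, 1, 2, 3, 3, 3, 5, 6, 8]
Sorted: [0, 3, 4, 7, 7, 8, 9, 9]


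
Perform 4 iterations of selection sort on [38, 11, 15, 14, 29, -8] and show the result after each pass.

Pass 1: Select minimum -8 at index 5, swap -> [-8, 11, 15, 14, 29, 38]
Pass 2: Select minimum 11 at index 1, swap -> [-8, 11, 15, 14, 29, 38]
Pass 3: Select minimum 14 at index 3, swap -> [-8, 11, 14, 15, 29, 38]
Pass 4: Select minimum 15 at index 3, swap -> [-8, 11, 14, 15, 29, 38]


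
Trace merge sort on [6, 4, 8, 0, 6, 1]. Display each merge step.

Divide and conquer:
  Merge [4] + [8] -> [4, 8]
  Merge [6] + [4, 8] -> [4, 6, 8]
  Merge [6] + [1] -> [1, 6]
  Merge [0] + [1, 6] -> [0, 1, 6]
  Merge [4, 6, 8] + [0, 1, 6] -> [0, 1, 4, 6, 6, 8]


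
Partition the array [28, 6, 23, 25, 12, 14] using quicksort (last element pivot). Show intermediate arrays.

Partition 1: pivot=14 at index 2 -> [6, 12, 14, 25, 28, 23]
Partition 2: pivot=12 at index 1 -> [6, 12, 14, 25, 28, 23]
Partition 3: pivot=23 at index 3 -> [6, 12, 14, 23, 28, 25]
Partition 4: pivot=25 at index 4 -> [6, 12, 14, 23, 25, 28]


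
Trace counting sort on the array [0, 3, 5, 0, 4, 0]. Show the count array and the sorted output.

Count array: [3, 0, 0, 1, 1, 1]
(count[i] = number of elements equal to i)
Cumulative count: [3, 3, 3, 4, 5, 6]
Sorted: [0, 0, 0, 3, 4, 5]


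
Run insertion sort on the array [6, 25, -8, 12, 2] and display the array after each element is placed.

First element 6 is already 'sorted'
Insert 25: shifted 0 elements -> [6, 25, -8, 12, 2]
Insert -8: shifted 2 elements -> [-8, 6, 25, 12, 2]
Insert 12: shifted 1 elements -> [-8, 6, 12, 25, 2]
Insert 2: shifted 3 elements -> [-8, 2, 6, 12, 25]


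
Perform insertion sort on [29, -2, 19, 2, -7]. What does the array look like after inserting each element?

First element 29 is already 'sorted'
Insert -2: shifted 1 elements -> [-2, 29, 19, 2, -7]
Insert 19: shifted 1 elements -> [-2, 19, 29, 2, -7]
Insert 2: shifted 2 elements -> [-2, 2, 19, 29, -7]
Insert -7: shifted 4 elements -> [-7, -2, 2, 19, 29]


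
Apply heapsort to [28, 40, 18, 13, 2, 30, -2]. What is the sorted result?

Build heap: [40, 28, 30, 13, 2, 18, -2]
Extract 40: [30, 28, 18, 13, 2, -2, 40]
Extract 30: [28, 13, 18, -2, 2, 30, 40]
Extract 28: [18, 13, 2, -2, 28, 30, 40]
Extract 18: [13, -2, 2, 18, 28, 30, 40]
Extract 13: [2, -2, 13, 18, 28, 30, 40]
Extract 2: [-2, 2, 13, 18, 28, 30, 40]


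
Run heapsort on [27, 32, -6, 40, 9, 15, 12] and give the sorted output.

Build heap: [40, 32, 15, 27, 9, -6, 12]
Extract 40: [32, 27, 15, 12, 9, -6, 40]
Extract 32: [27, 12, 15, -6, 9, 32, 40]
Extract 27: [15, 12, 9, -6, 27, 32, 40]
Extract 15: [12, -6, 9, 15, 27, 32, 40]
Extract 12: [9, -6, 12, 15, 27, 32, 40]
Extract 9: [-6, 9, 12, 15, 27, 32, 40]


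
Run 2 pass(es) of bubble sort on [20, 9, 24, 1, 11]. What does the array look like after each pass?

After pass 1: [9, 20, 1, 11, 24] (3 swaps)
After pass 2: [9, 1, 11, 20, 24] (2 swaps)
Total swaps: 5


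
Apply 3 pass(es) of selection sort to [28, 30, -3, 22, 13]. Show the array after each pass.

Pass 1: Select minimum -3 at index 2, swap -> [-3, 30, 28, 22, 13]
Pass 2: Select minimum 13 at index 4, swap -> [-3, 13, 28, 22, 30]
Pass 3: Select minimum 22 at index 3, swap -> [-3, 13, 22, 28, 30]


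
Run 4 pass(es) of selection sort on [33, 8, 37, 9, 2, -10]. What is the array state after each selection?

Pass 1: Select minimum -10 at index 5, swap -> [-10, 8, 37, 9, 2, 33]
Pass 2: Select minimum 2 at index 4, swap -> [-10, 2, 37, 9, 8, 33]
Pass 3: Select minimum 8 at index 4, swap -> [-10, 2, 8, 9, 37, 33]
Pass 4: Select minimum 9 at index 3, swap -> [-10, 2, 8, 9, 37, 33]


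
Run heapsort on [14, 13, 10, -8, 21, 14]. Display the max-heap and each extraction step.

Build heap: [21, 14, 14, -8, 13, 10]
Extract 21: [14, 13, 14, -8, 10, 21]
Extract 14: [14, 13, 10, -8, 14, 21]
Extract 14: [13, -8, 10, 14, 14, 21]
Extract 13: [10, -8, 13, 14, 14, 21]
Extract 10: [-8, 10, 13, 14, 14, 21]


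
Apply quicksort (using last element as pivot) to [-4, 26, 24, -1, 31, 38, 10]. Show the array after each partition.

Partition 1: pivot=10 at index 2 -> [-4, -1, 10, 26, 31, 38, 24]
Partition 2: pivot=-1 at index 1 -> [-4, -1, 10, 26, 31, 38, 24]
Partition 3: pivot=24 at index 3 -> [-4, -1, 10, 24, 31, 38, 26]
Partition 4: pivot=26 at index 4 -> [-4, -1, 10, 24, 26, 38, 31]
Partition 5: pivot=31 at index 5 -> [-4, -1, 10, 24, 26, 31, 38]


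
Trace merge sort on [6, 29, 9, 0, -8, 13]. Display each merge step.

Divide and conquer:
  Merge [29] + [9] -> [9, 29]
  Merge [6] + [9, 29] -> [6, 9, 29]
  Merge [-8] + [13] -> [-8, 13]
  Merge [0] + [-8, 13] -> [-8, 0, 13]
  Merge [6, 9, 29] + [-8, 0, 13] -> [-8, 0, 6, 9, 13, 29]


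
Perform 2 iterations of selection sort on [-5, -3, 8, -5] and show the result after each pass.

Pass 1: Select minimum -5 at index 0, swap -> [-5, -3, 8, -5]
Pass 2: Select minimum -5 at index 3, swap -> [-5, -5, 8, -3]


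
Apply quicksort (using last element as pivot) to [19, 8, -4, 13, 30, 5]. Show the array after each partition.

Partition 1: pivot=5 at index 1 -> [-4, 5, 19, 13, 30, 8]
Partition 2: pivot=8 at index 2 -> [-4, 5, 8, 13, 30, 19]
Partition 3: pivot=19 at index 4 -> [-4, 5, 8, 13, 19, 30]


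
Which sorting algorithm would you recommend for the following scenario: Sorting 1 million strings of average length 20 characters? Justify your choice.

Best choice: MSD radix sort or Mergesort
Reason: MSD radix sort is a non-comparison sort that buckets the strings by successive character positions, running in time proportional to the total number of characters examined rather than O(n log n) string comparisons; mergesort is a stable O(n log n)-comparison alternative that works for arbitrary variable-length keys


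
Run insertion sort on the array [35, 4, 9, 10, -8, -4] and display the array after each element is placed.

First element 35 is already 'sorted'
Insert 4: shifted 1 elements -> [4, 35, 9, 10, -8, -4]
Insert 9: shifted 1 elements -> [4, 9, 35, 10, -8, -4]
Insert 10: shifted 1 elements -> [4, 9, 10, 35, -8, -4]
Insert -8: shifted 4 elements -> [-8, 4, 9, 10, 35, -4]
Insert -4: shifted 4 elements -> [-8, -4, 4, 9, 10, 35]


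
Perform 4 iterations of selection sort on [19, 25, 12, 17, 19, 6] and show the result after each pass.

Pass 1: Select minimum 6 at index 5, swap -> [6, 25, 12, 17, 19, 19]
Pass 2: Select minimum 12 at index 2, swap -> [6, 12, 25, 17, 19, 19]
Pass 3: Select minimum 17 at index 3, swap -> [6, 12, 17, 25, 19, 19]
Pass 4: Select minimum 19 at index 4, swap -> [6, 12, 17, 19, 25, 19]


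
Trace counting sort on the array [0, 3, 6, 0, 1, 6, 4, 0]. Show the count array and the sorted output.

Count array: [3, 1, 0, 1, 1, 0, 2]
(count[i] = number of elements equal to i)
Cumulative count: [3, 4, 4, 5, 6, 6, 8]
Sorted: [0, 0, 0, 1, 3, 4, 6, 6]


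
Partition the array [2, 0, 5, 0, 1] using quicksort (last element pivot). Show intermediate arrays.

Partition 1: pivot=1 at index 2 -> [0, 0, 1, 2, 5]
Partition 2: pivot=0 at index 1 -> [0, 0, 1, 2, 5]
Partition 3: pivot=5 at index 4 -> [0, 0, 1, 2, 5]


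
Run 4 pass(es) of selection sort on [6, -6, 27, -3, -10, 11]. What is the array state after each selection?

Pass 1: Select minimum -10 at index 4, swap -> [-10, -6, 27, -3, 6, 11]
Pass 2: Select minimum -6 at index 1, swap -> [-10, -6, 27, -3, 6, 11]
Pass 3: Select minimum -3 at index 3, swap -> [-10, -6, -3, 27, 6, 11]
Pass 4: Select minimum 6 at index 4, swap -> [-10, -6, -3, 6, 27, 11]


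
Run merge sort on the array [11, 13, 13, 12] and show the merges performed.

Divide and conquer:
  Merge [11] + [13] -> [11, 13]
  Merge [13] + [12] -> [12, 13]
  Merge [11, 13] + [12, 13] -> [11, 12, 13, 13]


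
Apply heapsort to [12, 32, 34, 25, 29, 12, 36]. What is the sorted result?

Build heap: [36, 32, 34, 25, 29, 12, 12]
Extract 36: [34, 32, 12, 25, 29, 12, 36]
Extract 34: [32, 29, 12, 25, 12, 34, 36]
Extract 32: [29, 25, 12, 12, 32, 34, 36]
Extract 29: [25, 12, 12, 29, 32, 34, 36]
Extract 25: [12, 12, 25, 29, 32, 34, 36]
Extract 12: [12, 12, 25, 29, 32, 34, 36]


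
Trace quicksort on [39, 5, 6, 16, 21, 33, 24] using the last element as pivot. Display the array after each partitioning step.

Partition 1: pivot=24 at index 4 -> [5, 6, 16, 21, 24, 33, 39]
Partition 2: pivot=21 at index 3 -> [5, 6, 16, 21, 24, 33, 39]
Partition 3: pivot=16 at index 2 -> [5, 6, 16, 21, 24, 33, 39]
Partition 4: pivot=6 at index 1 -> [5, 6, 16, 21, 24, 33, 39]
Partition 5: pivot=39 at index 6 -> [5, 6, 16, 21, 24, 33, 39]


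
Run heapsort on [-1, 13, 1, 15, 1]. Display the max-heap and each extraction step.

Build heap: [15, 13, 1, -1, 1]
Extract 15: [13, 1, 1, -1, 15]
Extract 13: [1, -1, 1, 13, 15]
Extract 1: [1, -1, 1, 13, 15]
Extract 1: [-1, 1, 1, 13, 15]


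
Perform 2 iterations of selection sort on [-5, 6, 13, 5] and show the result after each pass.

Pass 1: Select minimum -5 at index 0, swap -> [-5, 6, 13, 5]
Pass 2: Select minimum 5 at index 3, swap -> [-5, 5, 13, 6]


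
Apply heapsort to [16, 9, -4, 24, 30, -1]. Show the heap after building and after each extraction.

Build heap: [30, 24, -1, 16, 9, -4]
Extract 30: [24, 16, -1, -4, 9, 30]
Extract 24: [16, 9, -1, -4, 24, 30]
Extract 16: [9, -4, -1, 16, 24, 30]
Extract 9: [-1, -4, 9, 16, 24, 30]
Extract -1: [-4, -1, 9, 16, 24, 30]


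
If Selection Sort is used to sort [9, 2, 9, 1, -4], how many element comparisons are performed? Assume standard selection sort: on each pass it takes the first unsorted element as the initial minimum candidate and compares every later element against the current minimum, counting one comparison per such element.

Pass 1: scan indices 1..4 for the minimum = 4 comparison(s); min is -4, place at index 0 -> [-4, 2, 9, 1, 9]
Pass 2: scan indices 2..4 for the minimum = 3 comparison(s); min is 1, place at index 1 -> [-4, 1, 9, 2, 9]
Pass 3: scan indices 3..4 for the minimum = 2 comparison(s); min is 2, place at index 2 -> [-4, 1, 2, 9, 9]
Pass 4: scan indices 4..4 for the minimum = 1 comparison(s); min is 9, place at index 3 -> [-4, 1, 2, 9, 9]
Selection sort always scans the whole unsorted suffix, so the count is (n-1) + (n-2) + ... + 1 = n(n-1)/2 = 5*4/2 = 10 regardless of the input order.
Total comparisons: 4 + 3 + 2 + 1 = 10


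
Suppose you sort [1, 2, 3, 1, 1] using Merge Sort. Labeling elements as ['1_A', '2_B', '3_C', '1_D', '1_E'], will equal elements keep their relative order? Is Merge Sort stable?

Trace Merge Sort on the labeled array (the key is the number; the letter only tracks identity):
  Merge [1_A] + [2_B] -> [1_A, 2_B]
  Merge [1_D] + [1_E] -> [1_D, 1_E]
  Merge [3_C] + [1_D, 1_E] -> [1_D, 1_E, 3_C]
  Merge [1_A, 2_B] + [1_D, 1_E, 3_C] -> [1_A, 1_D, 1_E, 2_B, 3_C]
Final order: [1_A, 1_D, 1_E, 2_B, 3_C]
Equal keys:
  value 1: originally 1_A, 1_D, 1_E; after sorting 1_A, 1_D, 1_E -> order preserved
All equal keys kept their original relative order. Merge Sort is stable: when the heads of the two halves are equal the merge takes from the left half first.
Answer: Stable


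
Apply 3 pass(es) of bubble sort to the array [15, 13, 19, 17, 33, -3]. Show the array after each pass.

After pass 1: [13, 15, 17, 19, -3, 33] (3 swaps)
After pass 2: [13, 15, 17, -3, 19, 33] (1 swaps)
After pass 3: [13, 15, -3, 17, 19, 33] (1 swaps)
Total swaps: 5


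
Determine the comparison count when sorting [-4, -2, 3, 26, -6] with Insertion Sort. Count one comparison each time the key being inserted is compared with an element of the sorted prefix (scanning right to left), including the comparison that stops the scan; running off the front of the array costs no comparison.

Insert -2: -4 <= -2 (stop) = 1 comparison(s) -> [-4, -2, 3, 26, -6]
Insert 3: -2 <= 3 (stop) = 1 comparison(s) -> [-4, -2, 3, 26, -6]
Insert 26: 3 <= 26 (stop) = 1 comparison(s) -> [-4, -2, 3, 26, -6]
Insert -6: 26 > -6 (shift), 3 > -6 (shift), -2 > -6 (shift), -4 > -6 (shift), reached front = 4 comparison(s) -> [-6, -4, -2, 3, 26]
Total comparisons: 1 + 1 + 1 + 4 = 7


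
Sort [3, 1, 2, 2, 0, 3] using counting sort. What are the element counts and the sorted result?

Count array: [1, 1, 2, 2]
(count[i] = number of elements equal to i)
Cumulative count: [1, 2, 4, 6]
Sorted: [0, 1, 2, 2, 3, 3]


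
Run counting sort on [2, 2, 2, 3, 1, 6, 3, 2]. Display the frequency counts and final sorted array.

Count array: [0, 1, 4, 2, 0, 0, 1]
(count[i] = number of elements equal to i)
Cumulative count: [0, 1, 5, 7, 7, 7, 8]
Sorted: [1, 2, 2, 2, 2, 3, 3, 6]


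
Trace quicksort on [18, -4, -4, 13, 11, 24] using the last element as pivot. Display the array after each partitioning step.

Partition 1: pivot=24 at index 5 -> [18, -4, -4, 13, 11, 24]
Partition 2: pivot=11 at index 2 -> [-4, -4, 11, 13, 18, 24]
Partition 3: pivot=-4 at index 1 -> [-4, -4, 11, 13, 18, 24]
Partition 4: pivot=18 at index 4 -> [-4, -4, 11, 13, 18, 24]


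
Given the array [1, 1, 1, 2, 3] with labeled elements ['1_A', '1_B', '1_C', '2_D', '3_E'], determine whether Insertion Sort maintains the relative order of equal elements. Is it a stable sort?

Trace Insertion Sort on the labeled array (the key is the number; the letter only tracks identity):
  Insert 1_B at index 1: [1_A, 1_B, 1_C, 2_D, 3_E]
  Insert 1_C at index 2: [1_A, 1_B, 1_C, 2_D, 3_E]
  Insert 2_D at index 3: [1_A, 1_B, 1_C, 2_D, 3_E]
  Insert 3_E at index 4: [1_A, 1_B, 1_C, 2_D, 3_E]
Final order: [1_A, 1_B, 1_C, 2_D, 3_E]
Equal keys:
  value 1: originally 1_A, 1_B, 1_C; after sorting 1_A, 1_B, 1_C -> order preserved
All equal keys kept their original relative order. Insertion Sort is stable: elements are shifted only while they are strictly greater than the key, so a key is inserted after any equal elements already placed.
Answer: Stable


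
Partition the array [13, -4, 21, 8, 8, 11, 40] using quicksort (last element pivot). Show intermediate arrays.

Partition 1: pivot=40 at index 6 -> [13, -4, 21, 8, 8, 11, 40]
Partition 2: pivot=11 at index 3 -> [-4, 8, 8, 11, 21, 13, 40]
Partition 3: pivot=8 at index 2 -> [-4, 8, 8, 11, 21, 13, 40]
Partition 4: pivot=8 at index 1 -> [-4, 8, 8, 11, 21, 13, 40]
Partition 5: pivot=13 at index 4 -> [-4, 8, 8, 11, 13, 21, 40]


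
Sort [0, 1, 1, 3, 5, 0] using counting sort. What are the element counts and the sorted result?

Count array: [2, 2, 0, 1, 0, 1]
(count[i] = number of elements equal to i)
Cumulative count: [2, 4, 4, 5, 5, 6]
Sorted: [0, 0, 1, 1, 3, 5]


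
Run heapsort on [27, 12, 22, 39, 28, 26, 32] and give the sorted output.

Build heap: [39, 28, 32, 12, 27, 26, 22]
Extract 39: [32, 28, 26, 12, 27, 22, 39]
Extract 32: [28, 27, 26, 12, 22, 32, 39]
Extract 28: [27, 22, 26, 12, 28, 32, 39]
Extract 27: [26, 22, 12, 27, 28, 32, 39]
Extract 26: [22, 12, 26, 27, 28, 32, 39]
Extract 22: [12, 22, 26, 27, 28, 32, 39]


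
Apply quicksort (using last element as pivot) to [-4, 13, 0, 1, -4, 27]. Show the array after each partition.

Partition 1: pivot=27 at index 5 -> [-4, 13, 0, 1, -4, 27]
Partition 2: pivot=-4 at index 1 -> [-4, -4, 0, 1, 13, 27]
Partition 3: pivot=13 at index 4 -> [-4, -4, 0, 1, 13, 27]
Partition 4: pivot=1 at index 3 -> [-4, -4, 0, 1, 13, 27]


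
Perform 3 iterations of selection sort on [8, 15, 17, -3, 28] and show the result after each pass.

Pass 1: Select minimum -3 at index 3, swap -> [-3, 15, 17, 8, 28]
Pass 2: Select minimum 8 at index 3, swap -> [-3, 8, 17, 15, 28]
Pass 3: Select minimum 15 at index 3, swap -> [-3, 8, 15, 17, 28]


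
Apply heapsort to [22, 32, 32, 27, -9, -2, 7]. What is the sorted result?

Build heap: [32, 27, 32, 22, -9, -2, 7]
Extract 32: [32, 27, 7, 22, -9, -2, 32]
Extract 32: [27, 22, 7, -2, -9, 32, 32]
Extract 27: [22, -2, 7, -9, 27, 32, 32]
Extract 22: [7, -2, -9, 22, 27, 32, 32]
Extract 7: [-2, -9, 7, 22, 27, 32, 32]
Extract -2: [-9, -2, 7, 22, 27, 32, 32]


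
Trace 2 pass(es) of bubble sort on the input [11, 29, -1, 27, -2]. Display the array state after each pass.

After pass 1: [11, -1, 27, -2, 29] (3 swaps)
After pass 2: [-1, 11, -2, 27, 29] (2 swaps)
Total swaps: 5


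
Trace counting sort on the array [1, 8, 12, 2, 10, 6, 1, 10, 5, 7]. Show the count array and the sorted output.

Count array: [0, 2, 1, 0, 0, 1, 1, 1, 1, 0, 2, 0, 1]
(count[i] = number of elements equal to i)
Cumulative count: [0, 2, 3, 3, 3, 4, 5, 6, 7, 7, 9, 9, 10]
Sorted: [1, 1, 2, 5, 6, 7, 8, 10, 10, 12]


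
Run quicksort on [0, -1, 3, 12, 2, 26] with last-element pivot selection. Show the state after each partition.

Partition 1: pivot=26 at index 5 -> [0, -1, 3, 12, 2, 26]
Partition 2: pivot=2 at index 2 -> [0, -1, 2, 12, 3, 26]
Partition 3: pivot=-1 at index 0 -> [-1, 0, 2, 12, 3, 26]
Partition 4: pivot=3 at index 3 -> [-1, 0, 2, 3, 12, 26]


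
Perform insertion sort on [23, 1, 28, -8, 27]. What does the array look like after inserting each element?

First element 23 is already 'sorted'
Insert 1: shifted 1 elements -> [1, 23, 28, -8, 27]
Insert 28: shifted 0 elements -> [1, 23, 28, -8, 27]
Insert -8: shifted 3 elements -> [-8, 1, 23, 28, 27]
Insert 27: shifted 1 elements -> [-8, 1, 23, 27, 28]


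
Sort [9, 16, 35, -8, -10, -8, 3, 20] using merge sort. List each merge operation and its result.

Divide and conquer:
  Merge [9] + [16] -> [9, 16]
  Merge [35] + [-8] -> [-8, 35]
  Merge [9, 16] + [-8, 35] -> [-8, 9, 16, 35]
  Merge [-10] + [-8] -> [-10, -8]
  Merge [3] + [20] -> [3, 20]
  Merge [-10, -8] + [3, 20] -> [-10, -8, 3, 20]
  Merge [-8, 9, 16, 35] + [-10, -8, 3, 20] -> [-10, -8, -8, 3, 9, 16, 20, 35]


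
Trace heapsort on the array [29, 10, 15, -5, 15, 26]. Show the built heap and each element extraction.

Build heap: [29, 15, 26, -5, 10, 15]
Extract 29: [26, 15, 15, -5, 10, 29]
Extract 26: [15, 10, 15, -5, 26, 29]
Extract 15: [15, 10, -5, 15, 26, 29]
Extract 15: [10, -5, 15, 15, 26, 29]
Extract 10: [-5, 10, 15, 15, 26, 29]


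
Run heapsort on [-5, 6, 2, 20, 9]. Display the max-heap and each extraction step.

Build heap: [20, 9, 2, 6, -5]
Extract 20: [9, 6, 2, -5, 20]
Extract 9: [6, -5, 2, 9, 20]
Extract 6: [2, -5, 6, 9, 20]
Extract 2: [-5, 2, 6, 9, 20]


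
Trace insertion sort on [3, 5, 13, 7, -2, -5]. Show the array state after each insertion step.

First element 3 is already 'sorted'
Insert 5: shifted 0 elements -> [3, 5, 13, 7, -2, -5]
Insert 13: shifted 0 elements -> [3, 5, 13, 7, -2, -5]
Insert 7: shifted 1 elements -> [3, 5, 7, 13, -2, -5]
Insert -2: shifted 4 elements -> [-2, 3, 5, 7, 13, -5]
Insert -5: shifted 5 elements -> [-5, -2, 3, 5, 7, 13]


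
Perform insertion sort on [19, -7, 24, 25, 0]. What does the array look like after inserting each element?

First element 19 is already 'sorted'
Insert -7: shifted 1 elements -> [-7, 19, 24, 25, 0]
Insert 24: shifted 0 elements -> [-7, 19, 24, 25, 0]
Insert 25: shifted 0 elements -> [-7, 19, 24, 25, 0]
Insert 0: shifted 3 elements -> [-7, 0, 19, 24, 25]


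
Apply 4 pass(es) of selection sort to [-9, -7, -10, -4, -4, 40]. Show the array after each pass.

Pass 1: Select minimum -10 at index 2, swap -> [-10, -7, -9, -4, -4, 40]
Pass 2: Select minimum -9 at index 2, swap -> [-10, -9, -7, -4, -4, 40]
Pass 3: Select minimum -7 at index 2, swap -> [-10, -9, -7, -4, -4, 40]
Pass 4: Select minimum -4 at index 3, swap -> [-10, -9, -7, -4, -4, 40]


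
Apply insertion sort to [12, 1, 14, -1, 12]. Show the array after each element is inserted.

First element 12 is already 'sorted'
Insert 1: shifted 1 elements -> [1, 12, 14, -1, 12]
Insert 14: shifted 0 elements -> [1, 12, 14, -1, 12]
Insert -1: shifted 3 elements -> [-1, 1, 12, 14, 12]
Insert 12: shifted 1 elements -> [-1, 1, 12, 12, 14]


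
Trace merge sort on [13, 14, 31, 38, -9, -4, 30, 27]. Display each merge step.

Divide and conquer:
  Merge [13] + [14] -> [13, 14]
  Merge [31] + [38] -> [31, 38]
  Merge [13, 14] + [31, 38] -> [13, 14, 31, 38]
  Merge [-9] + [-4] -> [-9, -4]
  Merge [30] + [27] -> [27, 30]
  Merge [-9, -4] + [27, 30] -> [-9, -4, 27, 30]
  Merge [13, 14, 31, 38] + [-9, -4, 27, 30] -> [-9, -4, 13, 14, 27, 30, 31, 38]


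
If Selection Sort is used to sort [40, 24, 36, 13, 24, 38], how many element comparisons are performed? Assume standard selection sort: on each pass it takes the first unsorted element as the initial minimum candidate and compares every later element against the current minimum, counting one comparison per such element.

Pass 1: scan indices 1..5 for the minimum = 5 comparison(s); min is 13, place at index 0 -> [13, 24, 36, 40, 24, 38]
Pass 2: scan indices 2..5 for the minimum = 4 comparison(s); min is 24, place at index 1 -> [13, 24, 36, 40, 24, 38]
Pass 3: scan indices 3..5 for the minimum = 3 comparison(s); min is 24, place at index 2 -> [13, 24, 24, 40, 36, 38]
Pass 4: scan indices 4..5 for the minimum = 2 comparison(s); min is 36, place at index 3 -> [13, 24, 24, 36, 40, 38]
Pass 5: scan indices 5..5 for the minimum = 1 comparison(s); min is 38, place at index 4 -> [13, 24, 24, 36, 38, 40]
Selection sort always scans the whole unsorted suffix, so the count is (n-1) + (n-2) + ... + 1 = n(n-1)/2 = 6*5/2 = 15 regardless of the input order.
Total comparisons: 5 + 4 + 3 + 2 + 1 = 15


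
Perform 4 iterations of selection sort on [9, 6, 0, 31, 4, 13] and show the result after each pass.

Pass 1: Select minimum 0 at index 2, swap -> [0, 6, 9, 31, 4, 13]
Pass 2: Select minimum 4 at index 4, swap -> [0, 4, 9, 31, 6, 13]
Pass 3: Select minimum 6 at index 4, swap -> [0, 4, 6, 31, 9, 13]
Pass 4: Select minimum 9 at index 4, swap -> [0, 4, 6, 9, 31, 13]


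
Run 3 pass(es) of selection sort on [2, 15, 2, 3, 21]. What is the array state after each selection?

Pass 1: Select minimum 2 at index 0, swap -> [2, 15, 2, 3, 21]
Pass 2: Select minimum 2 at index 2, swap -> [2, 2, 15, 3, 21]
Pass 3: Select minimum 3 at index 3, swap -> [2, 2, 3, 15, 21]


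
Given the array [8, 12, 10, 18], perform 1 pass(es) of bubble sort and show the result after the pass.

After pass 1: [8, 10, 12, 18] (1 swaps)
Total swaps: 1


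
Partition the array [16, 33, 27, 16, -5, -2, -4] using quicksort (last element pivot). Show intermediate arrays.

Partition 1: pivot=-4 at index 1 -> [-5, -4, 27, 16, 16, -2, 33]
Partition 2: pivot=33 at index 6 -> [-5, -4, 27, 16, 16, -2, 33]
Partition 3: pivot=-2 at index 2 -> [-5, -4, -2, 16, 16, 27, 33]
Partition 4: pivot=27 at index 5 -> [-5, -4, -2, 16, 16, 27, 33]
Partition 5: pivot=16 at index 4 -> [-5, -4, -2, 16, 16, 27, 33]


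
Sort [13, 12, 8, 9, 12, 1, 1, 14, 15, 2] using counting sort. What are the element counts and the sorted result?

Count array: [0, 2, 1, 0, 0, 0, 0, 0, 1, 1, 0, 0, 2, 1, 1, 1]
(count[i] = number of elements equal to i)
Cumulative count: [0, 2, 3, 3, 3, 3, 3, 3, 4, 5, 5, 5, 7, 8, 9, 10]
Sorted: [1, 1, 2, 8, 9, 12, 12, 13, 14, 15]


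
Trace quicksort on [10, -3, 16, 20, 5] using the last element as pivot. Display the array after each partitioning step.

Partition 1: pivot=5 at index 1 -> [-3, 5, 16, 20, 10]
Partition 2: pivot=10 at index 2 -> [-3, 5, 10, 20, 16]
Partition 3: pivot=16 at index 3 -> [-3, 5, 10, 16, 20]


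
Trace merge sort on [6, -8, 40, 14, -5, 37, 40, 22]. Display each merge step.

Divide and conquer:
  Merge [6] + [-8] -> [-8, 6]
  Merge [40] + [14] -> [14, 40]
  Merge [-8, 6] + [14, 40] -> [-8, 6, 14, 40]
  Merge [-5] + [37] -> [-5, 37]
  Merge [40] + [22] -> [22, 40]
  Merge [-5, 37] + [22, 40] -> [-5, 22, 37, 40]
  Merge [-8, 6, 14, 40] + [-5, 22, 37, 40] -> [-8, -5, 6, 14, 22, 37, 40, 40]


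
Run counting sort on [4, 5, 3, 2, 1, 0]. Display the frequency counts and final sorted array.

Count array: [1, 1, 1, 1, 1, 1]
(count[i] = number of elements equal to i)
Cumulative count: [1, 2, 3, 4, 5, 6]
Sorted: [0, 1, 2, 3, 4, 5]


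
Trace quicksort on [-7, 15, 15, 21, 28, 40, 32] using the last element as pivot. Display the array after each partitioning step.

Partition 1: pivot=32 at index 5 -> [-7, 15, 15, 21, 28, 32, 40]
Partition 2: pivot=28 at index 4 -> [-7, 15, 15, 21, 28, 32, 40]
Partition 3: pivot=21 at index 3 -> [-7, 15, 15, 21, 28, 32, 40]
Partition 4: pivot=15 at index 2 -> [-7, 15, 15, 21, 28, 32, 40]
Partition 5: pivot=15 at index 1 -> [-7, 15, 15, 21, 28, 32, 40]


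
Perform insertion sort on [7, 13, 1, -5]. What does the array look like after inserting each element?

First element 7 is already 'sorted'
Insert 13: shifted 0 elements -> [7, 13, 1, -5]
Insert 1: shifted 2 elements -> [1, 7, 13, -5]
Insert -5: shifted 3 elements -> [-5, 1, 7, 13]


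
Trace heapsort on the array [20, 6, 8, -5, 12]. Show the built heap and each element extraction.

Build heap: [20, 12, 8, -5, 6]
Extract 20: [12, 6, 8, -5, 20]
Extract 12: [8, 6, -5, 12, 20]
Extract 8: [6, -5, 8, 12, 20]
Extract 6: [-5, 6, 8, 12, 20]


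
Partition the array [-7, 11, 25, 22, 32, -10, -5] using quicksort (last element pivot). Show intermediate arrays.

Partition 1: pivot=-5 at index 2 -> [-7, -10, -5, 22, 32, 11, 25]
Partition 2: pivot=-10 at index 0 -> [-10, -7, -5, 22, 32, 11, 25]
Partition 3: pivot=25 at index 5 -> [-10, -7, -5, 22, 11, 25, 32]
Partition 4: pivot=11 at index 3 -> [-10, -7, -5, 11, 22, 25, 32]


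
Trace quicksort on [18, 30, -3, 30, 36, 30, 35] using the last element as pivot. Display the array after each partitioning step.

Partition 1: pivot=35 at index 5 -> [18, 30, -3, 30, 30, 35, 36]
Partition 2: pivot=30 at index 4 -> [18, 30, -3, 30, 30, 35, 36]
Partition 3: pivot=30 at index 3 -> [18, 30, -3, 30, 30, 35, 36]
Partition 4: pivot=-3 at index 0 -> [-3, 30, 18, 30, 30, 35, 36]
Partition 5: pivot=18 at index 1 -> [-3, 18, 30, 30, 30, 35, 36]


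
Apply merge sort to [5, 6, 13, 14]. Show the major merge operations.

Divide and conquer:
  Merge [5] + [6] -> [5, 6]
  Merge [13] + [14] -> [13, 14]
  Merge [5, 6] + [13, 14] -> [5, 6, 13, 14]


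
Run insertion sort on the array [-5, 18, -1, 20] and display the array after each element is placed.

First element -5 is already 'sorted'
Insert 18: shifted 0 elements -> [-5, 18, -1, 20]
Insert -1: shifted 1 elements -> [-5, -1, 18, 20]
Insert 20: shifted 0 elements -> [-5, -1, 18, 20]


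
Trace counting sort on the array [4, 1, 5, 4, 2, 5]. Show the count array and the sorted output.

Count array: [0, 1, 1, 0, 2, 2]
(count[i] = number of elements equal to i)
Cumulative count: [0, 1, 2, 2, 4, 6]
Sorted: [1, 2, 4, 4, 5, 5]


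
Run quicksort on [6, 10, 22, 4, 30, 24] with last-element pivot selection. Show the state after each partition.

Partition 1: pivot=24 at index 4 -> [6, 10, 22, 4, 24, 30]
Partition 2: pivot=4 at index 0 -> [4, 10, 22, 6, 24, 30]
Partition 3: pivot=6 at index 1 -> [4, 6, 22, 10, 24, 30]
Partition 4: pivot=10 at index 2 -> [4, 6, 10, 22, 24, 30]


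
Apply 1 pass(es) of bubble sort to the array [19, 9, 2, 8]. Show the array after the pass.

After pass 1: [9, 2, 8, 19] (3 swaps)
Total swaps: 3


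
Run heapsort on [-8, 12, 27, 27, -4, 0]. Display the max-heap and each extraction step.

Build heap: [27, 12, 27, -8, -4, 0]
Extract 27: [27, 12, 0, -8, -4, 27]
Extract 27: [12, -4, 0, -8, 27, 27]
Extract 12: [0, -4, -8, 12, 27, 27]
Extract 0: [-4, -8, 0, 12, 27, 27]
Extract -4: [-8, -4, 0, 12, 27, 27]


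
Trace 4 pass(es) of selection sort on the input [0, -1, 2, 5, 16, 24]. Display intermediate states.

Pass 1: Select minimum -1 at index 1, swap -> [-1, 0, 2, 5, 16, 24]
Pass 2: Select minimum 0 at index 1, swap -> [-1, 0, 2, 5, 16, 24]
Pass 3: Select minimum 2 at index 2, swap -> [-1, 0, 2, 5, 16, 24]
Pass 4: Select minimum 5 at index 3, swap -> [-1, 0, 2, 5, 16, 24]


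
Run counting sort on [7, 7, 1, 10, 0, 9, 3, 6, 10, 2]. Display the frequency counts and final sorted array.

Count array: [1, 1, 1, 1, 0, 0, 1, 2, 0, 1, 2]
(count[i] = number of elements equal to i)
Cumulative count: [1, 2, 3, 4, 4, 4, 5, 7, 7, 8, 10]
Sorted: [0, 1, 2, 3, 6, 7, 7, 9, 10, 10]


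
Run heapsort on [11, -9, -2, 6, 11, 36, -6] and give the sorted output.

Build heap: [36, 11, 11, 6, -9, -2, -6]
Extract 36: [11, 6, 11, -6, -9, -2, 36]
Extract 11: [11, 6, -2, -6, -9, 11, 36]
Extract 11: [6, -6, -2, -9, 11, 11, 36]
Extract 6: [-2, -6, -9, 6, 11, 11, 36]
Extract -2: [-6, -9, -2, 6, 11, 11, 36]
Extract -6: [-9, -6, -2, 6, 11, 11, 36]


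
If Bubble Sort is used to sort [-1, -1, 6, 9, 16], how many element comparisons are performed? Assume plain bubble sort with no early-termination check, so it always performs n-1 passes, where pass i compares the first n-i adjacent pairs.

Pass 1: compare adjacent pairs (0,1)..(3,4) = 4 comparison(s), 0 swap(s) -> [-1, -1, 6, 9, 16]
Pass 2: compare adjacent pairs (0,1)..(2,3) = 3 comparison(s), 0 swap(s) -> [-1, -1, 6, 9, 16]
Pass 3: compare adjacent pairs (0,1)..(1,2) = 2 comparison(s), 0 swap(s) -> [-1, -1, 6, 9, 16]
Pass 4: compare adjacent pairs (0,1)..(0,1) = 1 comparison(s), 0 swap(s) -> [-1, -1, 6, 9, 16]
Total comparisons: 4 + 3 + 2 + 1 = 10


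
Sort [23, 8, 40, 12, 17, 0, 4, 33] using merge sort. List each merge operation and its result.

Divide and conquer:
  Merge [23] + [8] -> [8, 23]
  Merge [40] + [12] -> [12, 40]
  Merge [8, 23] + [12, 40] -> [8, 12, 23, 40]
  Merge [17] + [0] -> [0, 17]
  Merge [4] + [33] -> [4, 33]
  Merge [0, 17] + [4, 33] -> [0, 4, 17, 33]
  Merge [8, 12, 23, 40] + [0, 4, 17, 33] -> [0, 4, 8, 12, 17, 23, 33, 40]


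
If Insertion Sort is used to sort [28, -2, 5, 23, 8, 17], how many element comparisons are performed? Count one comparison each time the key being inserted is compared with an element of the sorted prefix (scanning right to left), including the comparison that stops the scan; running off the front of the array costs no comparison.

Insert -2: 28 > -2 (shift), reached front = 1 comparison(s) -> [-2, 28, 5, 23, 8, 17]
Insert 5: 28 > 5 (shift), -2 <= 5 (stop) = 2 comparison(s) -> [-2, 5, 28, 23, 8, 17]
Insert 23: 28 > 23 (shift), 5 <= 23 (stop) = 2 comparison(s) -> [-2, 5, 23, 28, 8, 17]
Insert 8: 28 > 8 (shift), 23 > 8 (shift), 5 <= 8 (stop) = 3 comparison(s) -> [-2, 5, 8, 23, 28, 17]
Insert 17: 28 > 17 (shift), 23 > 17 (shift), 8 <= 17 (stop) = 3 comparison(s) -> [-2, 5, 8, 17, 23, 28]
Total comparisons: 1 + 2 + 2 + 3 + 3 = 11


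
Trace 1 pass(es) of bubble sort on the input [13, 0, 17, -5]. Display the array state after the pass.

After pass 1: [0, 13, -5, 17] (2 swaps)
Total swaps: 2


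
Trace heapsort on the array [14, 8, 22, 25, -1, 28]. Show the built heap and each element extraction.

Build heap: [28, 25, 22, 8, -1, 14]
Extract 28: [25, 14, 22, 8, -1, 28]
Extract 25: [22, 14, -1, 8, 25, 28]
Extract 22: [14, 8, -1, 22, 25, 28]
Extract 14: [8, -1, 14, 22, 25, 28]
Extract 8: [-1, 8, 14, 22, 25, 28]


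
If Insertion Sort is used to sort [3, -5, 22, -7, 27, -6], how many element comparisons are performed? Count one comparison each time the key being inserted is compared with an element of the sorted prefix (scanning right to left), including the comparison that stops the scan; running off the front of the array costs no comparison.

Insert -5: 3 > -5 (shift), reached front = 1 comparison(s) -> [-5, 3, 22, -7, 27, -6]
Insert 22: 3 <= 22 (stop) = 1 comparison(s) -> [-5, 3, 22, -7, 27, -6]
Insert -7: 22 > -7 (shift), 3 > -7 (shift), -5 > -7 (shift), reached front = 3 comparison(s) -> [-7, -5, 3, 22, 27, -6]
Insert 27: 22 <= 27 (stop) = 1 comparison(s) -> [-7, -5, 3, 22, 27, -6]
Insert -6: 27 > -6 (shift), 22 > -6 (shift), 3 > -6 (shift), -5 > -6 (shift), -7 <= -6 (stop) = 5 comparison(s) -> [-7, -6, -5, 3, 22, 27]
Total comparisons: 1 + 1 + 3 + 1 + 5 = 11


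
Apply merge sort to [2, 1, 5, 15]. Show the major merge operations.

Divide and conquer:
  Merge [2] + [1] -> [1, 2]
  Merge [5] + [15] -> [5, 15]
  Merge [1, 2] + [5, 15] -> [1, 2, 5, 15]


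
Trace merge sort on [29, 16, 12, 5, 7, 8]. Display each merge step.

Divide and conquer:
  Merge [16] + [12] -> [12, 16]
  Merge [29] + [12, 16] -> [12, 16, 29]
  Merge [7] + [8] -> [7, 8]
  Merge [5] + [7, 8] -> [5, 7, 8]
  Merge [12, 16, 29] + [5, 7, 8] -> [5, 7, 8, 12, 16, 29]


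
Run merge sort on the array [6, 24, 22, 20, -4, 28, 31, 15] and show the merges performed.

Divide and conquer:
  Merge [6] + [24] -> [6, 24]
  Merge [22] + [20] -> [20, 22]
  Merge [6, 24] + [20, 22] -> [6, 20, 22, 24]
  Merge [-4] + [28] -> [-4, 28]
  Merge [31] + [15] -> [15, 31]
  Merge [-4, 28] + [15, 31] -> [-4, 15, 28, 31]
  Merge [6, 20, 22, 24] + [-4, 15, 28, 31] -> [-4, 6, 15, 20, 22, 24, 28, 31]


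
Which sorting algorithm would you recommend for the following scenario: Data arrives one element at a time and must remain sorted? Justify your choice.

Best choice: Insertion sort
Reason: Insertion sort naturally handles online/streaming input by inserting each new element into sorted position


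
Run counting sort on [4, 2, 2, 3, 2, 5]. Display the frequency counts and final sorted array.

Count array: [0, 0, 3, 1, 1, 1]
(count[i] = number of elements equal to i)
Cumulative count: [0, 0, 3, 4, 5, 6]
Sorted: [2, 2, 2, 3, 4, 5]


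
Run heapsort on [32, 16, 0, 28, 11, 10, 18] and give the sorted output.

Build heap: [32, 28, 18, 16, 11, 10, 0]
Extract 32: [28, 16, 18, 0, 11, 10, 32]
Extract 28: [18, 16, 10, 0, 11, 28, 32]
Extract 18: [16, 11, 10, 0, 18, 28, 32]
Extract 16: [11, 0, 10, 16, 18, 28, 32]
Extract 11: [10, 0, 11, 16, 18, 28, 32]
Extract 10: [0, 10, 11, 16, 18, 28, 32]


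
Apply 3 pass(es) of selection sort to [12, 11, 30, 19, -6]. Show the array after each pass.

Pass 1: Select minimum -6 at index 4, swap -> [-6, 11, 30, 19, 12]
Pass 2: Select minimum 11 at index 1, swap -> [-6, 11, 30, 19, 12]
Pass 3: Select minimum 12 at index 4, swap -> [-6, 11, 12, 19, 30]


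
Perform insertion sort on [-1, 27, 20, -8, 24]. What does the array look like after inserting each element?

First element -1 is already 'sorted'
Insert 27: shifted 0 elements -> [-1, 27, 20, -8, 24]
Insert 20: shifted 1 elements -> [-1, 20, 27, -8, 24]
Insert -8: shifted 3 elements -> [-8, -1, 20, 27, 24]
Insert 24: shifted 1 elements -> [-8, -1, 20, 24, 27]


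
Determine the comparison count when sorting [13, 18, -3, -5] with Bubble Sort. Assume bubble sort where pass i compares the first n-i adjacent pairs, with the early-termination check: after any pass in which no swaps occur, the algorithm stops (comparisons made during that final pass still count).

Pass 1: compare adjacent pairs (0,1)..(2,3) = 3 comparison(s), 2 swap(s) -> [13, -3, -5, 18]
Pass 2: compare adjacent pairs (0,1)..(1,2) = 2 comparison(s), 2 swap(s) -> [-3, -5, 13, 18]
Pass 3: compare adjacent pairs (0,1)..(0,1) = 1 comparison(s), 1 swap(s) -> [-5, -3, 13, 18]
Every pass made at least one swap, so all n-1 passes run.
Total comparisons: 3 + 2 + 1 = 6


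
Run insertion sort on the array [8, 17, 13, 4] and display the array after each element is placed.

First element 8 is already 'sorted'
Insert 17: shifted 0 elements -> [8, 17, 13, 4]
Insert 13: shifted 1 elements -> [8, 13, 17, 4]
Insert 4: shifted 3 elements -> [4, 8, 13, 17]


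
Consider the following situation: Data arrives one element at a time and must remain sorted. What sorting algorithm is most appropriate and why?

Best choice: Insertion sort
Reason: Insertion sort naturally handles online/streaming input by inserting each new element into sorted position


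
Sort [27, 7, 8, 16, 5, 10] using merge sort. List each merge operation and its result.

Divide and conquer:
  Merge [7] + [8] -> [7, 8]
  Merge [27] + [7, 8] -> [7, 8, 27]
  Merge [5] + [10] -> [5, 10]
  Merge [16] + [5, 10] -> [5, 10, 16]
  Merge [7, 8, 27] + [5, 10, 16] -> [5, 7, 8, 10, 16, 27]


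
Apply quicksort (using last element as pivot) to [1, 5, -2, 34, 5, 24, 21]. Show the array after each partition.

Partition 1: pivot=21 at index 4 -> [1, 5, -2, 5, 21, 24, 34]
Partition 2: pivot=5 at index 3 -> [1, 5, -2, 5, 21, 24, 34]
Partition 3: pivot=-2 at index 0 -> [-2, 5, 1, 5, 21, 24, 34]
Partition 4: pivot=1 at index 1 -> [-2, 1, 5, 5, 21, 24, 34]
Partition 5: pivot=34 at index 6 -> [-2, 1, 5, 5, 21, 24, 34]


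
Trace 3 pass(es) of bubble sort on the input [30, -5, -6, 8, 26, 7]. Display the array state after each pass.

After pass 1: [-5, -6, 8, 26, 7, 30] (5 swaps)
After pass 2: [-6, -5, 8, 7, 26, 30] (2 swaps)
After pass 3: [-6, -5, 7, 8, 26, 30] (1 swaps)
Total swaps: 8


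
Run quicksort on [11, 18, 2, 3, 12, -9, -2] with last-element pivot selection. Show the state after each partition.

Partition 1: pivot=-2 at index 1 -> [-9, -2, 2, 3, 12, 11, 18]
Partition 2: pivot=18 at index 6 -> [-9, -2, 2, 3, 12, 11, 18]
Partition 3: pivot=11 at index 4 -> [-9, -2, 2, 3, 11, 12, 18]
Partition 4: pivot=3 at index 3 -> [-9, -2, 2, 3, 11, 12, 18]


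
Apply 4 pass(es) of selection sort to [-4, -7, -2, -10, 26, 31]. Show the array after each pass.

Pass 1: Select minimum -10 at index 3, swap -> [-10, -7, -2, -4, 26, 31]
Pass 2: Select minimum -7 at index 1, swap -> [-10, -7, -2, -4, 26, 31]
Pass 3: Select minimum -4 at index 3, swap -> [-10, -7, -4, -2, 26, 31]
Pass 4: Select minimum -2 at index 3, swap -> [-10, -7, -4, -2, 26, 31]


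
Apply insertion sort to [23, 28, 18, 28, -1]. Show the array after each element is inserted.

First element 23 is already 'sorted'
Insert 28: shifted 0 elements -> [23, 28, 18, 28, -1]
Insert 18: shifted 2 elements -> [18, 23, 28, 28, -1]
Insert 28: shifted 0 elements -> [18, 23, 28, 28, -1]
Insert -1: shifted 4 elements -> [-1, 18, 23, 28, 28]


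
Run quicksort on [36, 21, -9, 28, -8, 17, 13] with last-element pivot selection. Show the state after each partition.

Partition 1: pivot=13 at index 2 -> [-9, -8, 13, 28, 21, 17, 36]
Partition 2: pivot=-8 at index 1 -> [-9, -8, 13, 28, 21, 17, 36]
Partition 3: pivot=36 at index 6 -> [-9, -8, 13, 28, 21, 17, 36]
Partition 4: pivot=17 at index 3 -> [-9, -8, 13, 17, 21, 28, 36]
Partition 5: pivot=28 at index 5 -> [-9, -8, 13, 17, 21, 28, 36]


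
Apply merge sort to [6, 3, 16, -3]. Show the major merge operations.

Divide and conquer:
  Merge [6] + [3] -> [3, 6]
  Merge [16] + [-3] -> [-3, 16]
  Merge [3, 6] + [-3, 16] -> [-3, 3, 6, 16]


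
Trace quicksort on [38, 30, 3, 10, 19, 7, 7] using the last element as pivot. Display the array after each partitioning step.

Partition 1: pivot=7 at index 2 -> [3, 7, 7, 10, 19, 30, 38]
Partition 2: pivot=7 at index 1 -> [3, 7, 7, 10, 19, 30, 38]
Partition 3: pivot=38 at index 6 -> [3, 7, 7, 10, 19, 30, 38]
Partition 4: pivot=30 at index 5 -> [3, 7, 7, 10, 19, 30, 38]
Partition 5: pivot=19 at index 4 -> [3, 7, 7, 10, 19, 30, 38]


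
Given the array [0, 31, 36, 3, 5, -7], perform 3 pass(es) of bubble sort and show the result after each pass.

After pass 1: [0, 31, 3, 5, -7, 36] (3 swaps)
After pass 2: [0, 3, 5, -7, 31, 36] (3 swaps)
After pass 3: [0, 3, -7, 5, 31, 36] (1 swaps)
Total swaps: 7


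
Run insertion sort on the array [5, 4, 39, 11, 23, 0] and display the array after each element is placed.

First element 5 is already 'sorted'
Insert 4: shifted 1 elements -> [4, 5, 39, 11, 23, 0]
Insert 39: shifted 0 elements -> [4, 5, 39, 11, 23, 0]
Insert 11: shifted 1 elements -> [4, 5, 11, 39, 23, 0]
Insert 23: shifted 1 elements -> [4, 5, 11, 23, 39, 0]
Insert 0: shifted 5 elements -> [0, 4, 5, 11, 23, 39]
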